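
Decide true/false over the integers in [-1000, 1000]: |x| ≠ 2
The claim fails at x = 2:
x = 2: LHS = |2| = 2; 2 ≠ 2 — FAILS

Because a single integer refutes it, the statement is false.

Answer: False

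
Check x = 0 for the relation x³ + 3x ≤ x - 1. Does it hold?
x = 0: LHS = 0³ + 3·0 = 0, RHS = 0 - 1 = -1; 0 ≤ -1 — FAILS

The relation fails at x = 0, so x = 0 is a counterexample.

Answer: No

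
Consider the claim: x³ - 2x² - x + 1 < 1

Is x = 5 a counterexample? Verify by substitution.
Substitute x = 5 into the relation:
x = 5: LHS = 5³ - 2·5² - 5 + 1 = 71; 71 < 1 — FAILS

Since the claim fails at x = 5, this value is a counterexample.

Answer: Yes, x = 5 is a counterexample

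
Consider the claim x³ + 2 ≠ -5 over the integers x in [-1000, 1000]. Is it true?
Track d = LHS − RHS over the integers in [-1000, 1000]. Equality would need d = 0, but d changes sign only between consecutive integers, jumping over 0:
x = -2: LHS = (-2)³ + 2 = -6; -6 ≠ -5 — holds  (d = -1)
x = -1: LHS = (-1)³ + 2 = 1; 1 ≠ -5 — holds  (d = 6)
Away from these crossings d keeps a constant sign, and checking every integer in [-1000, 1000] confirms d ≠ 0 throughout. Hence the two sides are never equal, so the relation holds for every integer in [-1000, 1000].

No counterexample exists.

Answer: True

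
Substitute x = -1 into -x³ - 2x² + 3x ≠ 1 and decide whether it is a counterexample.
Substitute x = -1 into the relation:
x = -1: LHS = -(-1)³ - 2·(-1)² + 3·(-1) = -4; -4 ≠ 1 — holds

The relation holds at x = -1, so it is not a counterexample.

Answer: No, x = -1 is not a counterexample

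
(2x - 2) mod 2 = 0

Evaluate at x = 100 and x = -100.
x = 100: LHS = (2·100 - 2) mod 2 = 198 mod 2 = 0; 0 = 0 — holds
x = -100: LHS = (2·(-100) - 2) mod 2 = (-202) mod 2 = 0; 0 = 0 — holds

Answer: Yes, holds for both x = 100 and x = -100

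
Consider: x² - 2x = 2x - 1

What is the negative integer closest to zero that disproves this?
Testing negative integers from -1 downward:
x = -1: LHS = (-1)² - 2·(-1) = 3, RHS = 2·(-1) - 1 = -3; 3 = -3 — FAILS  ← closest negative counterexample to 0

Answer: x = -1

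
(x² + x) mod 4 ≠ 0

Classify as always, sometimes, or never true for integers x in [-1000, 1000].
Holds at x = 1: LHS = (1² + 1) mod 4 = 2 mod 4 = 2; 2 ≠ 0 — holds
Fails at x = 0: LHS = (0² + 0) mod 4 = 0 mod 4 = 0; 0 ≠ 0 — FAILS
It is satisfied by some integers in the range but not all.

Answer: Sometimes true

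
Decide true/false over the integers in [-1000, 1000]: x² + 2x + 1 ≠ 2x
Over all integers in [-1000, 1000], LHS − RHS is always positive; it is smallest at x = 0, where it equals 1:
x = 0: LHS = 0² + 2·0 + 1 = 1, RHS = 2·0 = 0; 1 ≠ 0 — holds
At the ends of the range:
x = -1000: LHS = (-1000)² + 2·(-1000) + 1 = 998001, RHS = 2·(-1000) = -2000; 998001 ≠ -2000 — holds
x = 1000: LHS = 1000² + 2·1000 + 1 = 1002001, RHS = 2·1000 = 2000; 1002001 ≠ 2000 — holds
Hence LHS − RHS is never 0, i.e. the two sides are never equal, so the relation holds for every integer in [-1000, 1000].

No counterexample exists.

Answer: True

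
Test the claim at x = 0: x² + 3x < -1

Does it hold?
x = 0: LHS = 0² + 3·0 = 0; 0 < -1 — FAILS

The relation fails at x = 0, so x = 0 is a counterexample.

Answer: No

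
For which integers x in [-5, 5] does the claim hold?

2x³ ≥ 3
Holds for: {2, 3, 4, 5}
Fails for: {-5, -4, -3, -2, -1, 0, 1}

Answer: {2, 3, 4, 5}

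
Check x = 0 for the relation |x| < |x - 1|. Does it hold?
x = 0: LHS = |0| = 0, RHS = |0 - 1| = |-1| = 1; 0 < 1 — holds

The relation is satisfied at x = 0.

Answer: Yes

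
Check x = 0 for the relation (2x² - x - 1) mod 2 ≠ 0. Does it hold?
x = 0: LHS = (2·0² - 0 - 1) mod 2 = (-1) mod 2 = 1; 1 ≠ 0 — holds

The relation is satisfied at x = 0.

Answer: Yes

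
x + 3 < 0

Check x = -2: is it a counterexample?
Substitute x = -2 into the relation:
x = -2: LHS = (-2) + 3 = 1; 1 < 0 — FAILS

Since the claim fails at x = -2, this value is a counterexample.

Answer: Yes, x = -2 is a counterexample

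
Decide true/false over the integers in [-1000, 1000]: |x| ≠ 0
The claim fails at x = 0:
x = 0: LHS = |0| = 0; 0 ≠ 0 — FAILS

Because a single integer refutes it, the statement is false.

Answer: False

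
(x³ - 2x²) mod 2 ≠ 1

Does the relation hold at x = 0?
x = 0: LHS = (0³ - 2·0²) mod 2 = 0 mod 2 = 0; 0 ≠ 1 — holds

The relation is satisfied at x = 0.

Answer: Yes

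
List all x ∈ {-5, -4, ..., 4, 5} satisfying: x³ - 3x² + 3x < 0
Holds for: {-5, -4, -3, -2, -1}
Fails for: {0, 1, 2, 3, 4, 5}

Answer: {-5, -4, -3, -2, -1}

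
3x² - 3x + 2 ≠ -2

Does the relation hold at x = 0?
x = 0: LHS = 3·0² - 3·0 + 2 = 2; 2 ≠ -2 — holds

The relation is satisfied at x = 0.

Answer: Yes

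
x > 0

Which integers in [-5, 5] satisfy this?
Holds for: {1, 2, 3, 4, 5}
Fails for: {-5, -4, -3, -2, -1, 0}

Answer: {1, 2, 3, 4, 5}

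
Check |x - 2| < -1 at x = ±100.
x = 100: LHS = |100 - 2| = |98| = 98; 98 < -1 — FAILS
x = -100: LHS = |(-100) - 2| = |-102| = 102; 102 < -1 — FAILS

Answer: No, fails for both x = 100 and x = -100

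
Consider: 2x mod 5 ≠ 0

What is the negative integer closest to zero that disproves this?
Testing negative integers from -1 downward:
x = -1: LHS = (2·(-1)) mod 5 = (-2) mod 5 = 3; 3 ≠ 0 — holds
x = -2: LHS = (2·(-2)) mod 5 = (-4) mod 5 = 1; 1 ≠ 0 — holds
x = -3: LHS = (2·(-3)) mod 5 = (-6) mod 5 = 4; 4 ≠ 0 — holds
x = -4: LHS = (2·(-4)) mod 5 = (-8) mod 5 = 2; 2 ≠ 0 — holds
x = -5: LHS = (2·(-5)) mod 5 = (-10) mod 5 = 0; 0 ≠ 0 — FAILS  ← closest negative counterexample to 0

Answer: x = -5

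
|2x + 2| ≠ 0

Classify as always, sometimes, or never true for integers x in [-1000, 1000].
Holds at x = 0: LHS = |2·0 + 2| = |2| = 2; 2 ≠ 0 — holds
Fails at x = -1: LHS = |2·(-1) + 2| = |0| = 0; 0 ≠ 0 — FAILS
It is satisfied by some integers in the range but not all.

Answer: Sometimes true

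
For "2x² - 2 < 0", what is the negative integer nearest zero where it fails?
Testing negative integers from -1 downward:
x = -1: LHS = 2·(-1)² - 2 = 0; 0 < 0 — FAILS  ← closest negative counterexample to 0

Answer: x = -1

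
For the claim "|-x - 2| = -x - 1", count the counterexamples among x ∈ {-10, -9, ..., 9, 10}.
Counterexamples in [-10, 10]: {-10, -9, -8, -7, -6, -5, -4, -3, -2, -1, 0, 1, 2, 3, 4, 5, 6, 7, 8, 9, 10}.

Counting them gives 21 values.

Answer: 21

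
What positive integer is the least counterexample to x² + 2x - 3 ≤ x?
Testing positive integers:
x = 1: LHS = 1² + 2·1 - 3 = 0; 0 ≤ 1 — holds
x = 2: LHS = 2² + 2·2 - 3 = 5; 5 ≤ 2 — FAILS  ← smallest positive counterexample

Answer: x = 2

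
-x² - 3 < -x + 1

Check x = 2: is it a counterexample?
Substitute x = 2 into the relation:
x = 2: LHS = -2² - 3 = -7, RHS = -2 + 1 = -1; -7 < -1 — holds

The relation holds at x = 2, so it is not a counterexample.

Answer: No, x = 2 is not a counterexample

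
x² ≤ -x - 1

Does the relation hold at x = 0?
x = 0: LHS = 0² = 0, RHS = -0 - 1 = -1; 0 ≤ -1 — FAILS

The relation fails at x = 0, so x = 0 is a counterexample.

Answer: No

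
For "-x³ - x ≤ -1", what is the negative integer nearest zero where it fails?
Testing negative integers from -1 downward:
x = -1: LHS = -(-1)³ - (-1) = 2; 2 ≤ -1 — FAILS  ← closest negative counterexample to 0

Answer: x = -1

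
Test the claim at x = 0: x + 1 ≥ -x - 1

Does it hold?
x = 0: LHS = 0 + 1 = 1, RHS = -0 - 1 = -1; 1 ≥ -1 — holds

The relation is satisfied at x = 0.

Answer: Yes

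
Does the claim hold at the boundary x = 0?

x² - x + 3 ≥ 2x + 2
x = 0: LHS = 0² - 0 + 3 = 3, RHS = 2·0 + 2 = 2; 3 ≥ 2 — holds

The relation is satisfied at x = 0.

Answer: Yes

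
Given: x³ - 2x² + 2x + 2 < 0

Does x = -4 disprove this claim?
Substitute x = -4 into the relation:
x = -4: LHS = (-4)³ - 2·(-4)² + 2·(-4) + 2 = -102; -102 < 0 — holds

The claim holds here, so x = -4 is not a counterexample. (A counterexample exists elsewhere, e.g. x = 0.)

Answer: No, x = -4 is not a counterexample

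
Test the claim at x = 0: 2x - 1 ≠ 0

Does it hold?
x = 0: LHS = 2·0 - 1 = -1; -1 ≠ 0 — holds

The relation is satisfied at x = 0.

Answer: Yes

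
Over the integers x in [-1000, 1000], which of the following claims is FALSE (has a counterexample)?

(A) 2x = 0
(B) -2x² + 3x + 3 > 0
(A) x = 1: LHS = 2·1 = 2; 2 = 0 — FAILS
(B) x = -1: LHS = -2·(-1)² + 3·(-1) + 3 = -2; -2 > 0 — FAILS

Answer: Both A and B are false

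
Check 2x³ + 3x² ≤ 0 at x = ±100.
x = 100: LHS = 2·100³ + 3·100² = 2030000; 2030000 ≤ 0 — FAILS
x = -100: LHS = 2·(-100)³ + 3·(-100)² = -1970000; -1970000 ≤ 0 — holds

Answer: Partially: fails for x = 100, holds for x = -100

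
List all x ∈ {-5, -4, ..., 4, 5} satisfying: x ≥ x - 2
Over all integers in [-5, 5], LHS − RHS is smallest at x = 0, where it equals 2:
x = 0: RHS = 0 - 2 = -2; 0 ≥ -2 — holds
At the ends of the range:
x = -5: RHS = (-5) - 2 = -7; -5 ≥ -7 — holds
x = 5: RHS = 5 - 2 = 3; 5 ≥ 3 — holds
Hence LHS − RHS is never negative, i.e. LHS ≥ RHS throughout, so the relation holds for every integer in [-5, 5].

Answer: All integers in [-5, 5]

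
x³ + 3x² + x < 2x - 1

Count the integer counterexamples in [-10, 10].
Counterexamples in [-10, 10]: {-3, -2, -1, 0, 1, 2, 3, 4, 5, 6, 7, 8, 9, 10}.

Counting them gives 14 values.

Answer: 14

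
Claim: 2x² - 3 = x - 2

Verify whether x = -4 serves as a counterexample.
Substitute x = -4 into the relation:
x = -4: LHS = 2·(-4)² - 3 = 29, RHS = (-4) - 2 = -6; 29 = -6 — FAILS

Since the claim fails at x = -4, this value is a counterexample.

Answer: Yes, x = -4 is a counterexample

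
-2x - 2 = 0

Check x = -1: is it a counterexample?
Substitute x = -1 into the relation:
x = -1: LHS = -2·(-1) - 2 = 0; 0 = 0 — holds

The claim holds here, so x = -1 is not a counterexample. (A counterexample exists elsewhere, e.g. x = 0.)

Answer: No, x = -1 is not a counterexample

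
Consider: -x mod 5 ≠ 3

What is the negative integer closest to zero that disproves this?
Testing negative integers from -1 downward:
x = -1: LHS = (-(-1)) mod 5 = 1 mod 5 = 1; 1 ≠ 3 — holds
x = -2: LHS = (-(-2)) mod 5 = 2 mod 5 = 2; 2 ≠ 3 — holds
x = -3: LHS = (-(-3)) mod 5 = 3 mod 5 = 3; 3 ≠ 3 — FAILS  ← closest negative counterexample to 0

Answer: x = -3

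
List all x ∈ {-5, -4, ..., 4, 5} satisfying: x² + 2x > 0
Holds for: {-5, -4, -3, 1, 2, 3, 4, 5}
Fails for: {-2, -1, 0}

Answer: {-5, -4, -3, 1, 2, 3, 4, 5}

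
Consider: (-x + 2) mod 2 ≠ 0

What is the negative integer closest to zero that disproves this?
Testing negative integers from -1 downward:
x = -1: LHS = (-(-1) + 2) mod 2 = 3 mod 2 = 1; 1 ≠ 0 — holds
x = -2: LHS = (-(-2) + 2) mod 2 = 4 mod 2 = 0; 0 ≠ 0 — FAILS  ← closest negative counterexample to 0

Answer: x = -2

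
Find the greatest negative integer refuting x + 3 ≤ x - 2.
Testing negative integers from -1 downward:
x = -1: LHS = (-1) + 3 = 2, RHS = (-1) - 2 = -3; 2 ≤ -3 — FAILS  ← closest negative counterexample to 0

Answer: x = -1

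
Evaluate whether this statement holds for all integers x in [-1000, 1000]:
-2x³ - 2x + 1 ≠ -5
Track d = LHS − RHS over the integers in [-1000, 1000]. Equality would need d = 0, but d changes sign only between consecutive integers, jumping over 0:
x = 1: LHS = -2·1³ - 2·1 + 1 = -3; -3 ≠ -5 — holds  (d = 2)
x = 2: LHS = -2·2³ - 2·2 + 1 = -19; -19 ≠ -5 — holds  (d = -14)
Away from these crossings d keeps a constant sign, and checking every integer in [-1000, 1000] confirms d ≠ 0 throughout. Hence the two sides are never equal, so the relation holds for every integer in [-1000, 1000].

No counterexample exists.

Answer: True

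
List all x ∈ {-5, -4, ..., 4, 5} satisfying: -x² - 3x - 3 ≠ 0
Over all integers in [-5, 5], LHS − RHS is always negative; it is closest to 0 at x = -1, where it equals -1:
x = -1: LHS = -(-1)² - 3·(-1) - 3 = -1; -1 ≠ 0 — holds
At the ends of the range:
x = -5: LHS = -(-5)² - 3·(-5) - 3 = -13; -13 ≠ 0 — holds
x = 5: LHS = -5² - 3·5 - 3 = -43; -43 ≠ 0 — holds
Hence LHS − RHS is never 0, i.e. the two sides are never equal, so the relation holds for every integer in [-5, 5].

Answer: All integers in [-5, 5]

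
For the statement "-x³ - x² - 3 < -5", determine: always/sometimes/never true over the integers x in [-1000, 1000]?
Holds at x = 2: LHS = -2³ - 2² - 3 = -15; -15 < -5 — holds
Fails at x = 0: LHS = -0³ - 0² - 3 = -3; -3 < -5 — FAILS
It is satisfied by some integers in the range but not all.

Answer: Sometimes true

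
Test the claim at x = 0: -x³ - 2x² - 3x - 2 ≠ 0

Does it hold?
x = 0: LHS = -0³ - 2·0² - 3·0 - 2 = -2; -2 ≠ 0 — holds

The relation is satisfied at x = 0.

Answer: Yes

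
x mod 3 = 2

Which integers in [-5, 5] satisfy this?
Holds for: {-4, -1, 2, 5}
Fails for: {-5, -3, -2, 0, 1, 3, 4}

Answer: {-4, -1, 2, 5}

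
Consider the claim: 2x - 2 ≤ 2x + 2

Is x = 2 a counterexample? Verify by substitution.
Substitute x = 2 into the relation:
x = 2: LHS = 2·2 - 2 = 2, RHS = 2·2 + 2 = 6; 2 ≤ 6 — holds

The relation holds at x = 2, so it is not a counterexample.

Answer: No, x = 2 is not a counterexample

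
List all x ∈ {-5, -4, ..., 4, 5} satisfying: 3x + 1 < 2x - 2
Holds for: {-5, -4}
Fails for: {-3, -2, -1, 0, 1, 2, 3, 4, 5}

Answer: {-5, -4}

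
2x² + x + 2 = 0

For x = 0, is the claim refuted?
Substitute x = 0 into the relation:
x = 0: LHS = 2·0² + 0 + 2 = 2; 2 = 0 — FAILS

Since the claim fails at x = 0, this value is a counterexample.

Answer: Yes, x = 0 is a counterexample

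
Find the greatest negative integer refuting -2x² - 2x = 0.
Testing negative integers from -1 downward:
x = -1: LHS = -2·(-1)² - 2·(-1) = 0; 0 = 0 — holds
x = -2: LHS = -2·(-2)² - 2·(-2) = -4; -4 = 0 — FAILS  ← closest negative counterexample to 0

Answer: x = -2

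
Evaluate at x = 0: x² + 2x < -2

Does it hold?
x = 0: LHS = 0² + 2·0 = 0; 0 < -2 — FAILS

The relation fails at x = 0, so x = 0 is a counterexample.

Answer: No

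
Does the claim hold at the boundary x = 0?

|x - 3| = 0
x = 0: LHS = |0 - 3| = |-3| = 3; 3 = 0 — FAILS

The relation fails at x = 0, so x = 0 is a counterexample.

Answer: No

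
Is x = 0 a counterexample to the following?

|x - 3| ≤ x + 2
Substitute x = 0 into the relation:
x = 0: LHS = |0 - 3| = |-3| = 3, RHS = 0 + 2 = 2; 3 ≤ 2 — FAILS

Since the claim fails at x = 0, this value is a counterexample.

Answer: Yes, x = 0 is a counterexample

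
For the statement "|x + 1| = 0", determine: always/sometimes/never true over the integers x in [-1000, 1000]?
Holds at x = -1: LHS = |(-1) + 1| = |0| = 0; 0 = 0 — holds
Fails at x = 0: LHS = |0 + 1| = |1| = 1; 1 = 0 — FAILS
It is satisfied by some integers in the range but not all.

Answer: Sometimes true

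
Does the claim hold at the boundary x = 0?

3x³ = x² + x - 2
x = 0: LHS = 3·0³ = 0, RHS = 0² + 0 - 2 = -2; 0 = -2 — FAILS

The relation fails at x = 0, so x = 0 is a counterexample.

Answer: No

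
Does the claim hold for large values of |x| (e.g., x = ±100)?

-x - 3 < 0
x = 100: LHS = -100 - 3 = -103; -103 < 0 — holds
x = -100: LHS = -(-100) - 3 = 97; 97 < 0 — FAILS

Answer: Partially: holds for x = 100, fails for x = -100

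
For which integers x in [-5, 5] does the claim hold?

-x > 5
Over all integers in [-5, 5], LHS − RHS is largest at x = -5, where it equals 0:
x = -5: LHS = -(-5) = 5; 5 > 5 — FAILS
At the ends of the range:
x = 5: -5 > 5 — FAILS
Hence LHS − RHS is never positive, i.e. LHS ≤ RHS throughout, so the claimed relation (>) fails for every integer in [-5, 5].

Answer: None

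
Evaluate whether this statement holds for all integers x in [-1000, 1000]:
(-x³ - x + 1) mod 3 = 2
The claim fails at x = 0:
x = 0: LHS = (-0³ - 0 + 1) mod 3 = 1 mod 3 = 1; 1 = 2 — FAILS

Because a single integer refutes it, the statement is false.

Answer: False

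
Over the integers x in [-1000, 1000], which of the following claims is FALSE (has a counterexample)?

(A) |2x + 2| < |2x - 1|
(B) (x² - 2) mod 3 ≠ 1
(A) x = 0: LHS = |2·0 + 2| = |2| = 2, RHS = |2·0 - 1| = |-1| = 1; 2 < 1 — FAILS
(B) x = 0: LHS = (0² - 2) mod 3 = (-2) mod 3 = 1; 1 ≠ 1 — FAILS

Answer: Both A and B are false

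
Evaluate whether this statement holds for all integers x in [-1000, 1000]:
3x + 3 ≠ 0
The claim fails at x = -1:
x = -1: LHS = 3·(-1) + 3 = 0; 0 ≠ 0 — FAILS

Because a single integer refutes it, the statement is false.

Answer: False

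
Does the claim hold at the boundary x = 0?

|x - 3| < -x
x = 0: LHS = |0 - 3| = |-3| = 3, RHS = -0 = 0; 3 < 0 — FAILS

The relation fails at x = 0, so x = 0 is a counterexample.

Answer: No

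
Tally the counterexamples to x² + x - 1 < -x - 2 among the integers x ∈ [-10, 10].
Counterexamples in [-10, 10]: {-10, -9, -8, -7, -6, -5, -4, -3, -2, -1, 0, 1, 2, 3, 4, 5, 6, 7, 8, 9, 10}.

Counting them gives 21 values.

Answer: 21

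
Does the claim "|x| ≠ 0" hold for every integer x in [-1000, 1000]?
The claim fails at x = 0:
x = 0: LHS = |0| = 0; 0 ≠ 0 — FAILS

Because a single integer refutes it, the statement is false.

Answer: False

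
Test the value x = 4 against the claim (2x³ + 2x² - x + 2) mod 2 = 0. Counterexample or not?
Substitute x = 4 into the relation:
x = 4: LHS = (2·4³ + 2·4² - 4 + 2) mod 2 = 158 mod 2 = 0; 0 = 0 — holds

The claim holds here, so x = 4 is not a counterexample. (A counterexample exists elsewhere, e.g. x = 1.)

Answer: No, x = 4 is not a counterexample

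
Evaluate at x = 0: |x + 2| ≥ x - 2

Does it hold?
x = 0: LHS = |0 + 2| = |2| = 2, RHS = 0 - 2 = -2; 2 ≥ -2 — holds

The relation is satisfied at x = 0.

Answer: Yes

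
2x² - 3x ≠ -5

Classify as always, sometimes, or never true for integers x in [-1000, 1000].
Over all integers in [-1000, 1000], LHS − RHS is always positive; it is smallest at x = 1, where it equals 4:
x = 1: LHS = 2·1² - 3·1 = -1; -1 ≠ -5 — holds
At the ends of the range:
x = -1000: LHS = 2·(-1000)² - 3·(-1000) = 2003000; 2003000 ≠ -5 — holds
x = 1000: LHS = 2·1000² - 3·1000 = 1997000; 1997000 ≠ -5 — holds
Hence LHS − RHS is never 0, i.e. the two sides are never equal, so the relation holds for every integer in [-1000, 1000].

No counterexample exists.

Answer: Always true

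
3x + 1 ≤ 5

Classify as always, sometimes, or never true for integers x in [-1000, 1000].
Holds at x = 0: LHS = 3·0 + 1 = 1; 1 ≤ 5 — holds
Fails at x = 2: LHS = 3·2 + 1 = 7; 7 ≤ 5 — FAILS
It is satisfied by some integers in the range but not all.

Answer: Sometimes true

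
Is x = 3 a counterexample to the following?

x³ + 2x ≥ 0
Substitute x = 3 into the relation:
x = 3: LHS = 3³ + 2·3 = 33; 33 ≥ 0 — holds

The claim holds here, so x = 3 is not a counterexample. (A counterexample exists elsewhere, e.g. x = -1.)

Answer: No, x = 3 is not a counterexample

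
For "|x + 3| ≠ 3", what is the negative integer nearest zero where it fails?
Testing negative integers from -1 downward:
x = -1: LHS = |(-1) + 3| = |2| = 2; 2 ≠ 3 — holds
x = -2: LHS = |(-2) + 3| = |1| = 1; 1 ≠ 3 — holds
x = -3: LHS = |(-3) + 3| = |0| = 0; 0 ≠ 3 — holds
x = -4: LHS = |(-4) + 3| = |-1| = 1; 1 ≠ 3 — holds
x = -5: LHS = |(-5) + 3| = |-2| = 2; 2 ≠ 3 — holds
x = -6: LHS = |(-6) + 3| = |-3| = 3; 3 ≠ 3 — FAILS  ← closest negative counterexample to 0

Answer: x = -6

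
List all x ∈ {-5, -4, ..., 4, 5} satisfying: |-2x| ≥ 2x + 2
Holds for: {-5, -4, -3, -2, -1}
Fails for: {0, 1, 2, 3, 4, 5}

Answer: {-5, -4, -3, -2, -1}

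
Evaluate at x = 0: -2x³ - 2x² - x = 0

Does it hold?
x = 0: LHS = -2·0³ - 2·0² - 0 = 0; 0 = 0 — holds

The relation is satisfied at x = 0.

Answer: Yes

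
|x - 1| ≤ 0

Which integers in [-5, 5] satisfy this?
Holds for: {1}
Fails for: {-5, -4, -3, -2, -1, 0, 2, 3, 4, 5}

Answer: {1}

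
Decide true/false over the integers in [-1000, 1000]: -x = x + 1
The claim fails at x = 0:
x = 0: LHS = -0 = 0, RHS = 0 + 1 = 1; 0 = 1 — FAILS

Because a single integer refutes it, the statement is false.

Answer: False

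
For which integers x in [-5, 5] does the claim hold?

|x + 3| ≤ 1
Holds for: {-4, -3, -2}
Fails for: {-5, -1, 0, 1, 2, 3, 4, 5}

Answer: {-4, -3, -2}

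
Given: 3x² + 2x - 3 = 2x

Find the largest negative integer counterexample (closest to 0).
Testing negative integers from -1 downward:
x = -1: LHS = 3·(-1)² + 2·(-1) - 3 = -2, RHS = 2·(-1) = -2; -2 = -2 — holds
x = -2: LHS = 3·(-2)² + 2·(-2) - 3 = 5, RHS = 2·(-2) = -4; 5 = -4 — FAILS  ← closest negative counterexample to 0

Answer: x = -2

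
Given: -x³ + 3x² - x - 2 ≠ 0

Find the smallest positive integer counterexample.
Testing positive integers:
x = 1: LHS = -1³ + 3·1² - 1 - 2 = -1; -1 ≠ 0 — holds
x = 2: LHS = -2³ + 3·2² - 2 - 2 = 0; 0 ≠ 0 — FAILS  ← smallest positive counterexample

Answer: x = 2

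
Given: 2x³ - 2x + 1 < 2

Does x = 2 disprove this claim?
Substitute x = 2 into the relation:
x = 2: LHS = 2·2³ - 2·2 + 1 = 13; 13 < 2 — FAILS

Since the claim fails at x = 2, this value is a counterexample.

Answer: Yes, x = 2 is a counterexample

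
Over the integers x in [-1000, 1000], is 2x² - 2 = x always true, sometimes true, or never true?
Track d = LHS − RHS over the integers in [-1000, 1000]. Equality would need d = 0, but d changes sign only between consecutive integers, jumping over 0:
x = -1: LHS = 2·(-1)² - 2 = 0; 0 = -1 — FAILS  (d = 1)
x = 0: LHS = 2·0² - 2 = -2; -2 = 0 — FAILS  (d = -2)
x = 1: LHS = 2·1² - 2 = 0; 0 = 1 — FAILS  (d = -1)
x = 2: LHS = 2·2² - 2 = 6; 6 = 2 — FAILS  (d = 4)
Away from these crossings d keeps a constant sign, and checking every integer in [-1000, 1000] confirms d ≠ 0 throughout. Hence the two sides are never equal, so the claimed relation (=) fails for every integer in [-1000, 1000].

No integer in the range satisfies it.

Answer: Never true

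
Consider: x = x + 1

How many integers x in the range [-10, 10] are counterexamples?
Counterexamples in [-10, 10]: {-10, -9, -8, -7, -6, -5, -4, -3, -2, -1, 0, 1, 2, 3, 4, 5, 6, 7, 8, 9, 10}.

Counting them gives 21 values.

Answer: 21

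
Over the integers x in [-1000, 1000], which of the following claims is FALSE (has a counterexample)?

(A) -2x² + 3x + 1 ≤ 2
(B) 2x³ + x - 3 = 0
(A) Over all integers in [-1000, 1000], LHS − RHS is largest at x = 1, where it equals 0:
x = 1: LHS = -2·1² + 3·1 + 1 = 2; 2 ≤ 2 — holds
At the ends of the range:
x = -1000: LHS = -2·(-1000)² + 3·(-1000) + 1 = -2002999; -2002999 ≤ 2 — holds
x = 1000: LHS = -2·1000² + 3·1000 + 1 = -1996999; -1996999 ≤ 2 — holds
Hence LHS − RHS is never positive, i.e. LHS ≤ RHS throughout, so the relation holds for every integer in [-1000, 1000].

(B) x = 0: LHS = 2·0³ + 0 - 3 = -3; -3 = 0 — FAILS

Only (B) has a counterexample.

Answer: B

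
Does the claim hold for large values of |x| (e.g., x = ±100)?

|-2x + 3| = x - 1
x = 100: LHS = |-2·100 + 3| = |-197| = 197, RHS = 100 - 1 = 99; 197 = 99 — FAILS
x = -100: LHS = |-2·(-100) + 3| = |203| = 203, RHS = (-100) - 1 = -101; 203 = -101 — FAILS

Answer: No, fails for both x = 100 and x = -100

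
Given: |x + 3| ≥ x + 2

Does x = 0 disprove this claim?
Substitute x = 0 into the relation:
x = 0: LHS = |0 + 3| = |3| = 3, RHS = 0 + 2 = 2; 3 ≥ 2 — holds

The relation holds at x = 0, so it is not a counterexample.

Answer: No, x = 0 is not a counterexample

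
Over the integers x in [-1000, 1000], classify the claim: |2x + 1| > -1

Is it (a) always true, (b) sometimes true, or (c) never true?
An absolute value is never negative, so the left side is ≥ 0 for every x, while the right side is -1. Tightest case in [-1000, 1000] is x = 0:
x = 0: LHS = |2·0 + 1| = |1| = 1; 1 > -1 — holds
Hence LHS − RHS is never zero or negative, i.e. LHS > RHS throughout, so the relation holds for every integer in [-1000, 1000].

No counterexample exists.

Answer: Always true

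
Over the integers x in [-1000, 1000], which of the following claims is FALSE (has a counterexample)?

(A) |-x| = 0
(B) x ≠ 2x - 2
(A) x = 1: LHS = |-1| = 1; 1 = 0 — FAILS
(B) x = 2: RHS = 2·2 - 2 = 2; 2 ≠ 2 — FAILS

Answer: Both A and B are false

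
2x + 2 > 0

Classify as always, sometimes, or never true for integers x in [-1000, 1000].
Holds at x = 0: LHS = 2·0 + 2 = 2; 2 > 0 — holds
Fails at x = -1: LHS = 2·(-1) + 2 = 0; 0 > 0 — FAILS
It is satisfied by some integers in the range but not all.

Answer: Sometimes true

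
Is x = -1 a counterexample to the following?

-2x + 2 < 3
Substitute x = -1 into the relation:
x = -1: LHS = -2·(-1) + 2 = 4; 4 < 3 — FAILS

Since the claim fails at x = -1, this value is a counterexample.

Answer: Yes, x = -1 is a counterexample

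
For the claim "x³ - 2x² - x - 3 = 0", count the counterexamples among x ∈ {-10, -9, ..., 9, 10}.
Counterexamples in [-10, 10]: {-10, -9, -8, -7, -6, -5, -4, -3, -2, -1, 0, 1, 2, 3, 4, 5, 6, 7, 8, 9, 10}.

Counting them gives 21 values.

Answer: 21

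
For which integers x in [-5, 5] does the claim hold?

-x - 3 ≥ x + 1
Holds for: {-5, -4, -3, -2}
Fails for: {-1, 0, 1, 2, 3, 4, 5}

Answer: {-5, -4, -3, -2}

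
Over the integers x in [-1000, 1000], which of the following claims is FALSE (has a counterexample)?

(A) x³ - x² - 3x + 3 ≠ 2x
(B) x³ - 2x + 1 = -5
(A) Track d = LHS − RHS over the integers in [-1000, 1000]. Equality would need d = 0, but d changes sign only between consecutive integers, jumping over 0:
x = -3: LHS = (-3)³ - (-3)² - 3·(-3) + 3 = -24, RHS = 2·(-3) = -6; -24 ≠ -6 — holds  (d = -18)
x = -2: LHS = (-2)³ - (-2)² - 3·(-2) + 3 = -3, RHS = 2·(-2) = -4; -3 ≠ -4 — holds  (d = 1)
x = 0: LHS = 0³ - 0² - 3·0 + 3 = 3, RHS = 2·0 = 0; 3 ≠ 0 — holds  (d = 3)
x = 1: LHS = 1³ - 1² - 3·1 + 3 = 0, RHS = 2·1 = 2; 0 ≠ 2 — holds  (d = -2)
x = 2: LHS = 2³ - 2² - 3·2 + 3 = 1, RHS = 2·2 = 4; 1 ≠ 4 — holds  (d = -3)
x = 3: LHS = 3³ - 3² - 3·3 + 3 = 12, RHS = 2·3 = 6; 12 ≠ 6 — holds  (d = 6)
Away from these crossings d keeps a constant sign, and checking every integer in [-1000, 1000] confirms d ≠ 0 throughout. Hence the two sides are never equal, so the relation holds for every integer in [-1000, 1000].

(B) x = 0: LHS = 0³ - 2·0 + 1 = 1; 1 = -5 — FAILS

Only (B) has a counterexample.

Answer: B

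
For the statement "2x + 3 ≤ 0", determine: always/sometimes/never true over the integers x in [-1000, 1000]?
Holds at x = -2: LHS = 2·(-2) + 3 = -1; -1 ≤ 0 — holds
Fails at x = 0: LHS = 2·0 + 3 = 3; 3 ≤ 0 — FAILS
It is satisfied by some integers in the range but not all.

Answer: Sometimes true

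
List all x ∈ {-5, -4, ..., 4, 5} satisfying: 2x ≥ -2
Holds for: {-1, 0, 1, 2, 3, 4, 5}
Fails for: {-5, -4, -3, -2}

Answer: {-1, 0, 1, 2, 3, 4, 5}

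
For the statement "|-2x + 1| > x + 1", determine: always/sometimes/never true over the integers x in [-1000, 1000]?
Holds at x = -1: LHS = |-2·(-1) + 1| = |3| = 3, RHS = (-1) + 1 = 0; 3 > 0 — holds
Fails at x = 0: LHS = |-2·0 + 1| = |1| = 1, RHS = 0 + 1 = 1; 1 > 1 — FAILS
It is satisfied by some integers in the range but not all.

Answer: Sometimes true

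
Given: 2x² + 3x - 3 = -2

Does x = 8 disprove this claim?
Substitute x = 8 into the relation:
x = 8: LHS = 2·8² + 3·8 - 3 = 149; 149 = -2 — FAILS

Since the claim fails at x = 8, this value is a counterexample.

Answer: Yes, x = 8 is a counterexample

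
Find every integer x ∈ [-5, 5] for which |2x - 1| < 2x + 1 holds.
Holds for: {1, 2, 3, 4, 5}
Fails for: {-5, -4, -3, -2, -1, 0}

Answer: {1, 2, 3, 4, 5}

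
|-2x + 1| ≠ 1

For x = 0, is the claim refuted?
Substitute x = 0 into the relation:
x = 0: LHS = |-2·0 + 1| = |1| = 1; 1 ≠ 1 — FAILS

Since the claim fails at x = 0, this value is a counterexample.

Answer: Yes, x = 0 is a counterexample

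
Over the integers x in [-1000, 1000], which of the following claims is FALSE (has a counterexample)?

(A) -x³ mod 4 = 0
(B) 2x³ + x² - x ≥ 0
(A) x = 1: LHS = (-1³) mod 4 = (-1) mod 4 = 3; 3 = 0 — FAILS
(B) x = -2: LHS = 2·(-2)³ + (-2)² - (-2) = -10; -10 ≥ 0 — FAILS

Answer: Both A and B are false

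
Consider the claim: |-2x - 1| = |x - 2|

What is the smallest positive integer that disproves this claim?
Testing positive integers:
x = 1: LHS = |-2·1 - 1| = |-3| = 3, RHS = |1 - 2| = |-1| = 1; 3 = 1 — FAILS  ← smallest positive counterexample

Answer: x = 1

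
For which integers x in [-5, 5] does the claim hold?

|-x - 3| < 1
Holds for: {-3}
Fails for: {-5, -4, -2, -1, 0, 1, 2, 3, 4, 5}

Answer: {-3}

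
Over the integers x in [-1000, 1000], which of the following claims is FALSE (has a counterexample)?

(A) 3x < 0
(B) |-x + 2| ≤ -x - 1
(A) x = 0: LHS = 3·0 = 0; 0 < 0 — FAILS
(B) x = 0: LHS = |-0 + 2| = |2| = 2, RHS = -0 - 1 = -1; 2 ≤ -1 — FAILS

Answer: Both A and B are false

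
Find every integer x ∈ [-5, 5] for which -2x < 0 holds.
Holds for: {1, 2, 3, 4, 5}
Fails for: {-5, -4, -3, -2, -1, 0}

Answer: {1, 2, 3, 4, 5}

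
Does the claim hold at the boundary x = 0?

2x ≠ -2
x = 0: LHS = 2·0 = 0; 0 ≠ -2 — holds

The relation is satisfied at x = 0.

Answer: Yes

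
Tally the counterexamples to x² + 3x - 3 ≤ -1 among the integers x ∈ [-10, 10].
Counterexamples in [-10, 10]: {-10, -9, -8, -7, -6, -5, -4, 1, 2, 3, 4, 5, 6, 7, 8, 9, 10}.

Counting them gives 17 values.

Answer: 17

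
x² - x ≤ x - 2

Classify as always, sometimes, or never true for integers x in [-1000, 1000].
Over all integers in [-1000, 1000], LHS − RHS is smallest at x = 1, where it equals 1:
x = 1: LHS = 1² - 1 = 0, RHS = 1 - 2 = -1; 0 ≤ -1 — FAILS
At the ends of the range:
x = -1000: LHS = (-1000)² - (-1000) = 1001000, RHS = (-1000) - 2 = -1002; 1001000 ≤ -1002 — FAILS
x = 1000: LHS = 1000² - 1000 = 999000, RHS = 1000 - 2 = 998; 999000 ≤ 998 — FAILS
Hence LHS − RHS is never zero or negative, i.e. LHS > RHS throughout, so the claimed relation (≤) fails for every integer in [-1000, 1000].

No integer in the range satisfies it.

Answer: Never true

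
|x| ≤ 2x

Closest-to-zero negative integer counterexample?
Testing negative integers from -1 downward:
x = -1: LHS = |-1| = 1, RHS = 2·(-1) = -2; 1 ≤ -2 — FAILS  ← closest negative counterexample to 0

Answer: x = -1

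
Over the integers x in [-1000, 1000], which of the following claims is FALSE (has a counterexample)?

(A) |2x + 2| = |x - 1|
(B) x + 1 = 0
(A) x = 0: LHS = |2·0 + 2| = |2| = 2, RHS = |0 - 1| = |-1| = 1; 2 = 1 — FAILS
(B) x = 0: LHS = 0 + 1 = 1; 1 = 0 — FAILS

Answer: Both A and B are false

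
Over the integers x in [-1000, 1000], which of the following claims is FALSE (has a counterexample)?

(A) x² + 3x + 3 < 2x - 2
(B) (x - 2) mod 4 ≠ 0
(A) x = 0: LHS = 0² + 3·0 + 3 = 3, RHS = 2·0 - 2 = -2; 3 < -2 — FAILS
(B) x = 2: LHS = (2 - 2) mod 4 = 0 mod 4 = 0; 0 ≠ 0 — FAILS

Answer: Both A and B are false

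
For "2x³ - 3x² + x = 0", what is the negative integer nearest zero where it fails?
Testing negative integers from -1 downward:
x = -1: LHS = 2·(-1)³ - 3·(-1)² + (-1) = -6; -6 = 0 — FAILS  ← closest negative counterexample to 0

Answer: x = -1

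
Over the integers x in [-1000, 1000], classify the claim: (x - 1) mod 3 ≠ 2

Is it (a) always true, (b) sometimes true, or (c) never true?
Holds at x = 1: LHS = (1 - 1) mod 3 = 0 mod 3 = 0; 0 ≠ 2 — holds
Fails at x = 0: LHS = (0 - 1) mod 3 = (-1) mod 3 = 2; 2 ≠ 2 — FAILS
It is satisfied by some integers in the range but not all.

Answer: Sometimes true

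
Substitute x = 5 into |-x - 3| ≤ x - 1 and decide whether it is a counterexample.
Substitute x = 5 into the relation:
x = 5: LHS = |-5 - 3| = |-8| = 8, RHS = 5 - 1 = 4; 8 ≤ 4 — FAILS

Since the claim fails at x = 5, this value is a counterexample.

Answer: Yes, x = 5 is a counterexample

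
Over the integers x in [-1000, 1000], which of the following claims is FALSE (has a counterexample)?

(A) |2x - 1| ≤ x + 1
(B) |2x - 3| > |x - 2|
(A) x = -1: LHS = |2·(-1) - 1| = |-3| = 3, RHS = (-1) + 1 = 0; 3 ≤ 0 — FAILS
(B) x = 1: LHS = |2·1 - 3| = |-1| = 1, RHS = |1 - 2| = |-1| = 1; 1 > 1 — FAILS

Answer: Both A and B are false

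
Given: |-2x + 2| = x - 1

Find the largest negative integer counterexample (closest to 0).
Testing negative integers from -1 downward:
x = -1: LHS = |-2·(-1) + 2| = |4| = 4, RHS = (-1) - 1 = -2; 4 = -2 — FAILS  ← closest negative counterexample to 0

Answer: x = -1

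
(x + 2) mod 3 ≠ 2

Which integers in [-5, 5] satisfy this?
Holds for: {-5, -4, -2, -1, 1, 2, 4, 5}
Fails for: {-3, 0, 3}

Answer: {-5, -4, -2, -1, 1, 2, 4, 5}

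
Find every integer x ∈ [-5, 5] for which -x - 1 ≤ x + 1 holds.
Holds for: {-1, 0, 1, 2, 3, 4, 5}
Fails for: {-5, -4, -3, -2}

Answer: {-1, 0, 1, 2, 3, 4, 5}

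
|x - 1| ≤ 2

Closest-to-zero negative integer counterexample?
Testing negative integers from -1 downward:
x = -1: LHS = |(-1) - 1| = |-2| = 2; 2 ≤ 2 — holds
x = -2: LHS = |(-2) - 1| = |-3| = 3; 3 ≤ 2 — FAILS  ← closest negative counterexample to 0

Answer: x = -2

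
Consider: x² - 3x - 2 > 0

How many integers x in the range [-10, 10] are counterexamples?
Counterexamples in [-10, 10]: {0, 1, 2, 3}.

Counting them gives 4 values.

Answer: 4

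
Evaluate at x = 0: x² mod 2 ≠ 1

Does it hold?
x = 0: LHS = (0²) mod 2 = 0 mod 2 = 0; 0 ≠ 1 — holds

The relation is satisfied at x = 0.

Answer: Yes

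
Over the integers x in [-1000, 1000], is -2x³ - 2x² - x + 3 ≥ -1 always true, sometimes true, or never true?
Holds at x = 0: LHS = -2·0³ - 2·0² - 0 + 3 = 3; 3 ≥ -1 — holds
Fails at x = 1: LHS = -2·1³ - 2·1² - 1 + 3 = -2; -2 ≥ -1 — FAILS
It is satisfied by some integers in the range but not all.

Answer: Sometimes true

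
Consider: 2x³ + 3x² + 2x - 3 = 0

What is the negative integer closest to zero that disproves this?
Testing negative integers from -1 downward:
x = -1: LHS = 2·(-1)³ + 3·(-1)² + 2·(-1) - 3 = -4; -4 = 0 — FAILS  ← closest negative counterexample to 0

Answer: x = -1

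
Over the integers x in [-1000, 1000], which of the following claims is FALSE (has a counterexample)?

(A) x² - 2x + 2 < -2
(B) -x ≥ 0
(A) x = 0: LHS = 0² - 2·0 + 2 = 2; 2 < -2 — FAILS
(B) x = 1: -1 ≥ 0 — FAILS

Answer: Both A and B are false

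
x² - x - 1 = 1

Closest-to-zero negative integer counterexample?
Testing negative integers from -1 downward:
x = -1: LHS = (-1)² - (-1) - 1 = 1; 1 = 1 — holds
x = -2: LHS = (-2)² - (-2) - 1 = 5; 5 = 1 — FAILS  ← closest negative counterexample to 0

Answer: x = -2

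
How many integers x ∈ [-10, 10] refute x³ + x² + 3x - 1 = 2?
Counterexamples in [-10, 10]: {-10, -9, -8, -7, -6, -5, -4, -3, -2, -1, 0, 1, 2, 3, 4, 5, 6, 7, 8, 9, 10}.

Counting them gives 21 values.

Answer: 21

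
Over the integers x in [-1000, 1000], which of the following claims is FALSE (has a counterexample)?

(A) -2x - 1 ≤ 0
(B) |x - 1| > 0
(A) x = -1: LHS = -2·(-1) - 1 = 1; 1 ≤ 0 — FAILS
(B) x = 1: LHS = |1 - 1| = |0| = 0; 0 > 0 — FAILS

Answer: Both A and B are false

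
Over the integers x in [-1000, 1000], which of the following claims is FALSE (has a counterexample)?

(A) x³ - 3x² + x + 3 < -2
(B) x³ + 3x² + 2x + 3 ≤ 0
(A) x = 0: LHS = 0³ - 3·0² + 0 + 3 = 3; 3 < -2 — FAILS
(B) x = 0: LHS = 0³ + 3·0² + 2·0 + 3 = 3; 3 ≤ 0 — FAILS

Answer: Both A and B are false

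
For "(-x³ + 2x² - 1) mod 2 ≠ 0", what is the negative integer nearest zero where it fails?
Testing negative integers from -1 downward:
x = -1: LHS = (-(-1)³ + 2·(-1)² - 1) mod 2 = 2 mod 2 = 0; 0 ≠ 0 — FAILS  ← closest negative counterexample to 0

Answer: x = -1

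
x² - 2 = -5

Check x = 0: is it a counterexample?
Substitute x = 0 into the relation:
x = 0: LHS = 0² - 2 = -2; -2 = -5 — FAILS

Since the claim fails at x = 0, this value is a counterexample.

Answer: Yes, x = 0 is a counterexample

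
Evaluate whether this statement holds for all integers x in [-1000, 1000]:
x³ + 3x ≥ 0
The claim fails at x = -1:
x = -1: LHS = (-1)³ + 3·(-1) = -4; -4 ≥ 0 — FAILS

Because a single integer refutes it, the statement is false.

Answer: False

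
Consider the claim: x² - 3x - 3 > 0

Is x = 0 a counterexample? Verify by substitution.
Substitute x = 0 into the relation:
x = 0: LHS = 0² - 3·0 - 3 = -3; -3 > 0 — FAILS

Since the claim fails at x = 0, this value is a counterexample.

Answer: Yes, x = 0 is a counterexample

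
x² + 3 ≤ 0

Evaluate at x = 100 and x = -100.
x = 100: LHS = 100² + 3 = 10003; 10003 ≤ 0 — FAILS
x = -100: LHS = (-100)² + 3 = 10003; 10003 ≤ 0 — FAILS

Answer: No, fails for both x = 100 and x = -100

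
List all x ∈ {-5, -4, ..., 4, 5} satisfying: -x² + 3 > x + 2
Holds for: {-1, 0}
Fails for: {-5, -4, -3, -2, 1, 2, 3, 4, 5}

Answer: {-1, 0}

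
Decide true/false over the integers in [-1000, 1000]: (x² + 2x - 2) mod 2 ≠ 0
The claim fails at x = 0:
x = 0: LHS = (0² + 2·0 - 2) mod 2 = (-2) mod 2 = 0; 0 ≠ 0 — FAILS

Because a single integer refutes it, the statement is false.

Answer: False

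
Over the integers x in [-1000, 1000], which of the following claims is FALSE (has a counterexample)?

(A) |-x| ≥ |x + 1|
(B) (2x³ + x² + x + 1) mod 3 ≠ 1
(A) x = 0: LHS = |-0| = |0| = 0, RHS = |0 + 1| = |1| = 1; 0 ≥ 1 — FAILS
(B) x = 0: LHS = (2·0³ + 0² + 0 + 1) mod 3 = 1 mod 3 = 1; 1 ≠ 1 — FAILS

Answer: Both A and B are false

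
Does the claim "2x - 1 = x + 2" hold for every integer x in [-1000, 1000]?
The claim fails at x = 0:
x = 0: LHS = 2·0 - 1 = -1, RHS = 0 + 2 = 2; -1 = 2 — FAILS

Because a single integer refutes it, the statement is false.

Answer: False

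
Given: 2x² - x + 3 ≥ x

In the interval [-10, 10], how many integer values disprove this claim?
Over all integers in [-10, 10], LHS − RHS is smallest at x = 0, where it equals 3:
x = 0: LHS = 2·0² - 0 + 3 = 3; 3 ≥ 0 — holds
At the ends of the range:
x = -10: LHS = 2·(-10)² - (-10) + 3 = 213; 213 ≥ -10 — holds
x = 10: LHS = 2·10² - 10 + 3 = 193; 193 ≥ 10 — holds
Hence LHS − RHS is never negative, i.e. LHS ≥ RHS throughout, so the relation holds for every integer in [-10, 10].

No counterexample appears in that range.

Answer: 0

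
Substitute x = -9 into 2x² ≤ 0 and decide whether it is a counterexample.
Substitute x = -9 into the relation:
x = -9: LHS = 2·(-9)² = 162; 162 ≤ 0 — FAILS

Since the claim fails at x = -9, this value is a counterexample.

Answer: Yes, x = -9 is a counterexample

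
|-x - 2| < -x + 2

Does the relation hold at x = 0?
x = 0: LHS = |-0 - 2| = |-2| = 2, RHS = -0 + 2 = 2; 2 < 2 — FAILS

The relation fails at x = 0, so x = 0 is a counterexample.

Answer: No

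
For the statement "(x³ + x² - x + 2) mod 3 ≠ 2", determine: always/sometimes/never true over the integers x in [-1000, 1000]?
Holds at x = 1: LHS = (1³ + 1² - 1 + 2) mod 3 = 3 mod 3 = 0; 0 ≠ 2 — holds
Fails at x = 0: LHS = (0³ + 0² - 0 + 2) mod 3 = 2 mod 3 = 2; 2 ≠ 2 — FAILS
It is satisfied by some integers in the range but not all.

Answer: Sometimes true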